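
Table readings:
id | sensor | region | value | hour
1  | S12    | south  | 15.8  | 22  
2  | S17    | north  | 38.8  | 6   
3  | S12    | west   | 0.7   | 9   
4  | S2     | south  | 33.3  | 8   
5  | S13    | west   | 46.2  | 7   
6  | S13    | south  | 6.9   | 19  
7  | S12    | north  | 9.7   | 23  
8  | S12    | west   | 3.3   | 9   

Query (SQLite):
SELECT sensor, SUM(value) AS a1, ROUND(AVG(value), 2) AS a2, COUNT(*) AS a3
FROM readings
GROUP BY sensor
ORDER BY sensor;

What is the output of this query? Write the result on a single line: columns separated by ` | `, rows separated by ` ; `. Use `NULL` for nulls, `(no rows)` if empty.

S12 | 29.5 | 7.38 | 4 ; S13 | 53.1 | 26.55 | 2 ; S17 | 38.8 | 38.8 | 1 ; S2 | 33.3 | 33.3 | 1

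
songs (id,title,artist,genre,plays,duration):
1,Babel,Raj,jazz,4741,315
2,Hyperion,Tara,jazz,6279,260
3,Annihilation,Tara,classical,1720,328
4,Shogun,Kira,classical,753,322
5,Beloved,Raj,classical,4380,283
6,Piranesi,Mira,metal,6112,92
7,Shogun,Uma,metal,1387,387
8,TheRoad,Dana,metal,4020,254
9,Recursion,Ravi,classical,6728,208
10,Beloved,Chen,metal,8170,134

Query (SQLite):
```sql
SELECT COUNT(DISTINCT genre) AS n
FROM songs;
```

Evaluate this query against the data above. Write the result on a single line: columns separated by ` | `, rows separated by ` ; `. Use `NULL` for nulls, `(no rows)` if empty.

3

Count distinct non-NULL genre values.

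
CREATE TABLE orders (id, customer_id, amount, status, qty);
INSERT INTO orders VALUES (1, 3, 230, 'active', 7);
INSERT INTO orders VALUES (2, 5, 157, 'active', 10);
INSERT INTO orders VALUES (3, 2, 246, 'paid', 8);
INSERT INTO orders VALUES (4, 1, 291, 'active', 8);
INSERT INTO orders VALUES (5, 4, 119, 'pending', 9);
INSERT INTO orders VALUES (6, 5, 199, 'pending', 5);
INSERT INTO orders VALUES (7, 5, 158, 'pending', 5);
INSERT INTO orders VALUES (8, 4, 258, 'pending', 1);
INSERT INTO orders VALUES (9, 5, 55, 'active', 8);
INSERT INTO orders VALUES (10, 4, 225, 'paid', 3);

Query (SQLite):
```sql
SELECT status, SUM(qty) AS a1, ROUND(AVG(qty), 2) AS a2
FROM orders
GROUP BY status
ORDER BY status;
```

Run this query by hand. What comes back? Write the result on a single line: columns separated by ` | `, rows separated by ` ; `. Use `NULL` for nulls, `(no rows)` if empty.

Group orders by status.
Per group compute: SUM(qty), ROUND(AVG(qty), 2).
  active: ids {1, 2, 4, 9} → SUM(qty)=33, ROUND(AVG(qty), 2)=8.25
  paid: ids {3, 10} → SUM(qty)=11, ROUND(AVG(qty), 2)=5.5
  pending: ids {5, 6, 7, 8} → SUM(qty)=20, ROUND(AVG(qty), 2)=5

active | 33 | 8.25 ; paid | 11 | 5.5 ; pending | 20 | 5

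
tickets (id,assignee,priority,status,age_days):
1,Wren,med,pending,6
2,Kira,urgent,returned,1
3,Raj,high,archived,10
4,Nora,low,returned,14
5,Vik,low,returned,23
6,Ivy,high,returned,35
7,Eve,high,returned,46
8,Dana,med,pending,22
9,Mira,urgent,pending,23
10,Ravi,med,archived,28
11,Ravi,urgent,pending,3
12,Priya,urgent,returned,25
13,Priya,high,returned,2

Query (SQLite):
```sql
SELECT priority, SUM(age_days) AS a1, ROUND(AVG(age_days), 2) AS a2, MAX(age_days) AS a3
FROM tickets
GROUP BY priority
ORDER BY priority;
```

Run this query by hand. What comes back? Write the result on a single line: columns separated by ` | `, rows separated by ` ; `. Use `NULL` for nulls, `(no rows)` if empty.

high | 93 | 23.25 | 46 ; low | 37 | 18.5 | 23 ; med | 56 | 18.67 | 28 ; urgent | 52 | 13 | 25

Group tickets by priority.
Per group compute: SUM(age_days), ROUND(AVG(age_days), 2), MAX(age_days).
  high: ids {3, 6, 7, 13} → SUM(age_days)=93, ROUND(AVG(age_days), 2)=23.25, MAX(age_days)=46
  low: ids {4, 5} → SUM(age_days)=37, ROUND(AVG(age_days), 2)=18.5, MAX(age_days)=23
  med: ids {1, 8, 10} → SUM(age_days)=56, ROUND(AVG(age_days), 2)=18.67, MAX(age_days)=28
  urgent: ids {2, 9, 11, 12} → SUM(age_days)=52, ROUND(AVG(age_days), 2)=13, MAX(age_days)=25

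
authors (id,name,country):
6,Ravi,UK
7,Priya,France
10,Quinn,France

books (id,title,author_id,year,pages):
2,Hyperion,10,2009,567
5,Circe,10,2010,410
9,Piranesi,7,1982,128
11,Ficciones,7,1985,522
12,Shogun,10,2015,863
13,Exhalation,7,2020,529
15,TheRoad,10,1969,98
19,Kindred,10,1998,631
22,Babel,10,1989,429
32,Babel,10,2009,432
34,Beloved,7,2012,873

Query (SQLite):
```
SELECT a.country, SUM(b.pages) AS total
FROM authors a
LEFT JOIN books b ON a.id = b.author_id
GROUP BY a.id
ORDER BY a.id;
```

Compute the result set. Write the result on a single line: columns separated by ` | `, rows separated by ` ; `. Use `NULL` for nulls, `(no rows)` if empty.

LEFT JOIN keeps every authors row; unmatched ones get NULL for books columns.
Group by authors.id and compute SUM(b.pages). SUM over an all-NULL group is NULL.
  6: ids {—} → SUM(b.pages)=NULL
  7: ids {9, 11, 13, 34} → SUM(b.pages)=2052
  10: ids {2, 5, 12, 15, 19, 22, 32} → SUM(b.pages)=3430

UK | NULL ; France | 2052 ; France | 3430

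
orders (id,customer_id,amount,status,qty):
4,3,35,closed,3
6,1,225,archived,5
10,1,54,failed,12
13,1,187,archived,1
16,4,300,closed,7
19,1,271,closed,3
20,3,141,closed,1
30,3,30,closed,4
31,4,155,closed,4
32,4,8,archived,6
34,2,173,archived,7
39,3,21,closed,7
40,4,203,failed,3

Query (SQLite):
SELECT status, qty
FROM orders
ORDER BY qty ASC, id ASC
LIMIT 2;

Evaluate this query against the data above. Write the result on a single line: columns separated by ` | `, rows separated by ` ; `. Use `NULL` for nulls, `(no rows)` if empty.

Sort by qty asc, tiebreak id asc: (1, id=13), (1, id=20), (3, id=4), (3, id=19), (3, id=40) …. Take first 2.

archived | 1 ; closed | 1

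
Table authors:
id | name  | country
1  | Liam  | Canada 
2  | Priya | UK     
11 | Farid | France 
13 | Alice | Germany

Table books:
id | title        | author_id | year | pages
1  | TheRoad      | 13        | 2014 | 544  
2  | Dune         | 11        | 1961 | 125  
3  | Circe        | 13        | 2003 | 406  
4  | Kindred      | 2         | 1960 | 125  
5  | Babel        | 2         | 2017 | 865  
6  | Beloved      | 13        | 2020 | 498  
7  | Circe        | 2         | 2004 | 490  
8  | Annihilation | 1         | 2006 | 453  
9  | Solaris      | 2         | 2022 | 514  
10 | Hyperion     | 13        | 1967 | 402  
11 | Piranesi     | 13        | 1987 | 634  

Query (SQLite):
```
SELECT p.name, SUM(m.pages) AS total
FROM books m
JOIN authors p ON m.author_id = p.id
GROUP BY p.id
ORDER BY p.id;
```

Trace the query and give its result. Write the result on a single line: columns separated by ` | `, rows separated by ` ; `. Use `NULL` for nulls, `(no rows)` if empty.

Liam | 453 ; Priya | 1994 ; Farid | 125 ; Alice | 2484

Join each books row to its authors via author_id.
Group joined rows by authors.id; compute SUM(m.pages) per group.
  1: ids {8} → SUM(m.pages)=453
  2: ids {4, 5, 7, 9} → SUM(m.pages)=1994
  11: ids {2} → SUM(m.pages)=125
  13: ids {1, 3, 6, 10, 11} → SUM(m.pages)=2484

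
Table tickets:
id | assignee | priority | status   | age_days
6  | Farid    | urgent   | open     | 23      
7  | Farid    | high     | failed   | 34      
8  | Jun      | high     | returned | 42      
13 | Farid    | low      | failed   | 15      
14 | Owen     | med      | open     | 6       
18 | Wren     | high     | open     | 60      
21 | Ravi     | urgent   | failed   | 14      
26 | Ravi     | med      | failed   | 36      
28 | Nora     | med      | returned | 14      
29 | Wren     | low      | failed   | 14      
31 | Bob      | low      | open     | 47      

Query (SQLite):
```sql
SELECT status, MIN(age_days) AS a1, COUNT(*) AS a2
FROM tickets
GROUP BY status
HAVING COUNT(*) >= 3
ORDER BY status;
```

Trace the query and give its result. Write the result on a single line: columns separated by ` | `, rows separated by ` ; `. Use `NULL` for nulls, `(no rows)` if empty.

Group tickets by status.
Per group compute: MIN(age_days), COUNT(*).
HAVING: drop groups with fewer than 3 rows.
  failed: ids {7, 13, 21, 26, 29} → MIN(age_days)=14, COUNT(*)=5
  open: ids {6, 14, 18, 31} → MIN(age_days)=6, COUNT(*)=4
  returned: ids {8, 28} → MIN(age_days)=14, COUNT(*)=2

failed | 14 | 5 ; open | 6 | 4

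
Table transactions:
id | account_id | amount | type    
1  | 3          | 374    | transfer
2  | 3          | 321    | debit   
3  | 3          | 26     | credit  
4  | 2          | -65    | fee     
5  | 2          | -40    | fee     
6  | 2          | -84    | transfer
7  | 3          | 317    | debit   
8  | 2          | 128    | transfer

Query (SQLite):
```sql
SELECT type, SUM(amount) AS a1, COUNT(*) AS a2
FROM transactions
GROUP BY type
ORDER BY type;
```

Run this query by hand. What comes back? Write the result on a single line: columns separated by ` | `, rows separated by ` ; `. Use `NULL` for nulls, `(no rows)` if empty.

credit | 26 | 1 ; debit | 638 | 2 ; fee | -105 | 2 ; transfer | 418 | 3

Group transactions by type.
Per group compute: SUM(amount), COUNT(*).
  credit: ids {3} → SUM(amount)=26, COUNT(*)=1
  debit: ids {2, 7} → SUM(amount)=638, COUNT(*)=2
  fee: ids {4, 5} → SUM(amount)=-105, COUNT(*)=2
  transfer: ids {1, 6, 8} → SUM(amount)=418, COUNT(*)=3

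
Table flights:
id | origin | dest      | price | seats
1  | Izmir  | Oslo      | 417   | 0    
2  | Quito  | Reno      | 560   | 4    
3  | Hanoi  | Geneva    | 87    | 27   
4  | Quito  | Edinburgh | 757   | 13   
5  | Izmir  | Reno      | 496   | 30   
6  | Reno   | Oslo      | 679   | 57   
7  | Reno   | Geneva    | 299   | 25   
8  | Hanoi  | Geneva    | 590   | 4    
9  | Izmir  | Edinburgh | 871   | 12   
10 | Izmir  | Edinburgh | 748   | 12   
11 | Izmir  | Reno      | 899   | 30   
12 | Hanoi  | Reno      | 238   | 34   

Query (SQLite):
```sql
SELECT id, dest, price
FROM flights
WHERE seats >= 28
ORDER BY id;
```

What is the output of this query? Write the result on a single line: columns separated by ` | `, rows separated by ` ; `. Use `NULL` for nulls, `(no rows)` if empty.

seats >= 28: ids {5, 6, 11, 12}

5 | Reno | 496 ; 6 | Oslo | 679 ; 11 | Reno | 899 ; 12 | Reno | 238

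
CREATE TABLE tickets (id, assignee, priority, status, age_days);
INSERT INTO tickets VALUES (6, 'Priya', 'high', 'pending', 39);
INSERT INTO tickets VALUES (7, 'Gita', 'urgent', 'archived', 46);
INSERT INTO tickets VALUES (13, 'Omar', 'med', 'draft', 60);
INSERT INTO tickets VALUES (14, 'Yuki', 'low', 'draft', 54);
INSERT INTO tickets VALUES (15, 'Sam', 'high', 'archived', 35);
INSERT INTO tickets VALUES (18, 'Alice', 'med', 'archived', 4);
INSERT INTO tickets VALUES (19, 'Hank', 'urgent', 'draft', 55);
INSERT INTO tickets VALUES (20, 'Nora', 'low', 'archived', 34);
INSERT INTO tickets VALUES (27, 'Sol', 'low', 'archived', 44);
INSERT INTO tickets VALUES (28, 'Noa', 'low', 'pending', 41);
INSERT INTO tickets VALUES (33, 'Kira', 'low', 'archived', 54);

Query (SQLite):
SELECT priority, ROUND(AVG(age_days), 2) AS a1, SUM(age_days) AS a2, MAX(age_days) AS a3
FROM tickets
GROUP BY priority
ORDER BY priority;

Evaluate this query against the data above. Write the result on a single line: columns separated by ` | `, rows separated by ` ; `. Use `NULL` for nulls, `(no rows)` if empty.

Group tickets by priority.
Per group compute: ROUND(AVG(age_days), 2), SUM(age_days), MAX(age_days).
  high: ids {6, 15} → ROUND(AVG(age_days), 2)=37, SUM(age_days)=74, MAX(age_days)=39
  low: ids {14, 20, 27, 28, 33} → ROUND(AVG(age_days), 2)=45.4, SUM(age_days)=227, MAX(age_days)=54
  med: ids {13, 18} → ROUND(AVG(age_days), 2)=32, SUM(age_days)=64, MAX(age_days)=60
  urgent: ids {7, 19} → ROUND(AVG(age_days), 2)=50.5, SUM(age_days)=101, MAX(age_days)=55

high | 37 | 74 | 39 ; low | 45.4 | 227 | 54 ; med | 32 | 64 | 60 ; urgent | 50.5 | 101 | 55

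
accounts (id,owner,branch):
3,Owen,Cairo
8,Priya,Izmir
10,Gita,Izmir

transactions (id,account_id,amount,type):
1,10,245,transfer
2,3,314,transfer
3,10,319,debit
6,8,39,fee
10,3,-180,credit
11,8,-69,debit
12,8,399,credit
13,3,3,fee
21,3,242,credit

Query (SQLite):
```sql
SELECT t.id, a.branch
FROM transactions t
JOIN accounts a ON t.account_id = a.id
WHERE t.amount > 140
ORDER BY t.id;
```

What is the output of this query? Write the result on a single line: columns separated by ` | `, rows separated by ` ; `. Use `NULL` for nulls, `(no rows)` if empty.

Each transactions row matches the accounts row where account_id = accounts.id.
Then keep rows with t.amount > 140.

1 | Izmir ; 2 | Cairo ; 3 | Izmir ; 12 | Izmir ; 21 | Cairo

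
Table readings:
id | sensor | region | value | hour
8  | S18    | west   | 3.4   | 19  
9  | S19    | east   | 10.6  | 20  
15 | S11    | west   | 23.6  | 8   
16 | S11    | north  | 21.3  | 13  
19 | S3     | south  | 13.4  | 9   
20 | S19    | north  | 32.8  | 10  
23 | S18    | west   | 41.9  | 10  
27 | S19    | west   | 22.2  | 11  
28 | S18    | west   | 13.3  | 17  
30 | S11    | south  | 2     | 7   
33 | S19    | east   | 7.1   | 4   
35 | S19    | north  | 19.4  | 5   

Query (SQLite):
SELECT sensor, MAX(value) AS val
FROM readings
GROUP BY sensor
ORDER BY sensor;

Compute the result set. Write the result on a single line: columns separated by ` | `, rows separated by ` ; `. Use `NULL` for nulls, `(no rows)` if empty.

S11 | 23.6 ; S18 | 41.9 ; S19 | 32.8 ; S3 | 13.4

Partition readings by sensor; compute MAX(value) within each group.
  S11: ids {15, 16, 30} → MAX(value)=23.6
  S18: ids {8, 23, 28} → MAX(value)=41.9
  S19: ids {9, 20, 27, 33, 35} → MAX(value)=32.8
  S3: ids {19} → MAX(value)=13.4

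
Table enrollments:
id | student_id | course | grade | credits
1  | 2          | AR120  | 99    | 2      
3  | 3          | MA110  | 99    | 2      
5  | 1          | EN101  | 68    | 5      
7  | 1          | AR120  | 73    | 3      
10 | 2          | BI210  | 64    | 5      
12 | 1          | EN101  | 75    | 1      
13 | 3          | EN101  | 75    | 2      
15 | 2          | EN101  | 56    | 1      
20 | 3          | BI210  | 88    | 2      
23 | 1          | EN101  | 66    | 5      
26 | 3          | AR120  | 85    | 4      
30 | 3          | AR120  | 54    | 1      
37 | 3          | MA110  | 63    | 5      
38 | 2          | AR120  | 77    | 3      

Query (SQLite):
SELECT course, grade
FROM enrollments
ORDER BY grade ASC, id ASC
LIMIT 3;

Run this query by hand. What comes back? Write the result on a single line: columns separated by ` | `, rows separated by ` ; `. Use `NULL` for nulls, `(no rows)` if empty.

AR120 | 54 ; EN101 | 56 ; MA110 | 63

Sort by grade asc, tiebreak id asc: (54, id=30), (56, id=15), (63, id=37), (64, id=10), (66, id=23), (68, id=5) …. Take first 3.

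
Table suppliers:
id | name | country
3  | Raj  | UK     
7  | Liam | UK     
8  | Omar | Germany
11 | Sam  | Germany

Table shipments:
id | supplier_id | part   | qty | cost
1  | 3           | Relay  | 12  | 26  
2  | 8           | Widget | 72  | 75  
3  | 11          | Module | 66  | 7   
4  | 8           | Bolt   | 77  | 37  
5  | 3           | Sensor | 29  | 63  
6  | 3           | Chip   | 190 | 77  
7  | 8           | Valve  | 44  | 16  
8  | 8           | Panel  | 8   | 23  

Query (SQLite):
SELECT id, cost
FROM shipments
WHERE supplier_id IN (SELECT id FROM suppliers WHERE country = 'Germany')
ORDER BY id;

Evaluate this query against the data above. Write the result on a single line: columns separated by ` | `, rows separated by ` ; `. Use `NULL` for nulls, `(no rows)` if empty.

2 | 75 ; 3 | 7 ; 4 | 37 ; 7 | 16 ; 8 | 23

Inner query: suppliers.id where country = 'Germany'.
Outer: keep shipments rows whose supplier_id is in that set.
Inner query → {8, 11}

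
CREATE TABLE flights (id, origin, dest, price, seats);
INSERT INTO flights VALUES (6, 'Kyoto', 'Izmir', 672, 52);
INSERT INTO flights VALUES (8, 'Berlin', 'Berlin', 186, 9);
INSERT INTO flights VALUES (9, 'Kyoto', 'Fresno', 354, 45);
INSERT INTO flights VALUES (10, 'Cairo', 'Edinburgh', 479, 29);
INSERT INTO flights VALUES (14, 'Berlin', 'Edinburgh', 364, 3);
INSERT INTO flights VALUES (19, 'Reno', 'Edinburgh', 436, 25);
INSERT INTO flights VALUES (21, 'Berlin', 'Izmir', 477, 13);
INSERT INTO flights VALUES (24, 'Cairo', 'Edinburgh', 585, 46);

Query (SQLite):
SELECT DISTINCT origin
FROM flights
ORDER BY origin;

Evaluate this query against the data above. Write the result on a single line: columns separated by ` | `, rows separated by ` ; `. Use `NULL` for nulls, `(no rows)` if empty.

Berlin ; Cairo ; Kyoto ; Reno

Collect distinct origin values from flights.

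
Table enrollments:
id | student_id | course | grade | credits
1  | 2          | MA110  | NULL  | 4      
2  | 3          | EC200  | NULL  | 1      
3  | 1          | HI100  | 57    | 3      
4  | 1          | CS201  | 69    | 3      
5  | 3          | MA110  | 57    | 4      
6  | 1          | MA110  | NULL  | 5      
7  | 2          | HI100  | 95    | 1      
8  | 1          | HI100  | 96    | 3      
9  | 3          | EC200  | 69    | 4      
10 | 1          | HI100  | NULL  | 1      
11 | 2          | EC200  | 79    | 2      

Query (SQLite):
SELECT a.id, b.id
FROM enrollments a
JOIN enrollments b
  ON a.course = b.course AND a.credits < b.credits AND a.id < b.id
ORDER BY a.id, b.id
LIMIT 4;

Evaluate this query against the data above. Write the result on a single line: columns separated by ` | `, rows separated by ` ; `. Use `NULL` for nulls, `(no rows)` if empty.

Pairs (a,b) with same course, a.credits < b.credits, a.id < b.id.
course groups: CS201:{4} EC200:{2,9,11} HI100:{3,7,8,10} MA110:{1,5,6}
Ordered by (a.id, b.id); first 4.

1 | 6 ; 2 | 9 ; 2 | 11 ; 5 | 6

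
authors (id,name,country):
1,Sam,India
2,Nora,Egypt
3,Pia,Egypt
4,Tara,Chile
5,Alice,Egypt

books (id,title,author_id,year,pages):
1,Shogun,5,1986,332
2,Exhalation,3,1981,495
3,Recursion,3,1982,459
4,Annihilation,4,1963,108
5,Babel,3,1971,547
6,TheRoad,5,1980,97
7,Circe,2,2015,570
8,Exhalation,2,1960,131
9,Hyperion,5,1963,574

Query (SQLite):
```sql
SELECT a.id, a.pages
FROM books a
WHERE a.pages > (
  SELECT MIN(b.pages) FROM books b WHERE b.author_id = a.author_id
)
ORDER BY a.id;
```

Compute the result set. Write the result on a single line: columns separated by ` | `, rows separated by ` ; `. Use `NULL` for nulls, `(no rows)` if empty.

For each books row a, compute MIN(pages) over rows sharing a.author_id.
Keep row a if a.pages > that per-group MIN.
  author_id=2: MIN(pages) = 131
  author_id=3: MIN(pages) = 459
  author_id=4: MIN(pages) = 108
  author_id=5: MIN(pages) = 97

1 | 332 ; 2 | 495 ; 5 | 547 ; 7 | 570 ; 9 | 574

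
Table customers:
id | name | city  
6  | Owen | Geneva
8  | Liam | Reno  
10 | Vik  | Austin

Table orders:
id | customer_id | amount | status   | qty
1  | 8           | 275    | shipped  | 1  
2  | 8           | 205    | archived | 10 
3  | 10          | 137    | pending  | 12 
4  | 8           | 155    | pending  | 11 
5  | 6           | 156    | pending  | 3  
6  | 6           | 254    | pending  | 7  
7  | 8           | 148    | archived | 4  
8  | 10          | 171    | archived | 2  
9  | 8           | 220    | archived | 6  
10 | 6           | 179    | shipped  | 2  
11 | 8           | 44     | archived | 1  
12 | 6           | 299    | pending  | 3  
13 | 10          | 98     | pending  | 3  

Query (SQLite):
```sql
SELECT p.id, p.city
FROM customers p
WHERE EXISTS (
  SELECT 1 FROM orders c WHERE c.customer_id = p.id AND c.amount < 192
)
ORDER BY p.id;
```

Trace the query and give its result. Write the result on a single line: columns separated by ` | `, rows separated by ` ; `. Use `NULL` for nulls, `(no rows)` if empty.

For each customers row, check whether any orders with matching customer_id has amount < 192.
Keep rows where that is true.

6 | Geneva ; 8 | Reno ; 10 | Austin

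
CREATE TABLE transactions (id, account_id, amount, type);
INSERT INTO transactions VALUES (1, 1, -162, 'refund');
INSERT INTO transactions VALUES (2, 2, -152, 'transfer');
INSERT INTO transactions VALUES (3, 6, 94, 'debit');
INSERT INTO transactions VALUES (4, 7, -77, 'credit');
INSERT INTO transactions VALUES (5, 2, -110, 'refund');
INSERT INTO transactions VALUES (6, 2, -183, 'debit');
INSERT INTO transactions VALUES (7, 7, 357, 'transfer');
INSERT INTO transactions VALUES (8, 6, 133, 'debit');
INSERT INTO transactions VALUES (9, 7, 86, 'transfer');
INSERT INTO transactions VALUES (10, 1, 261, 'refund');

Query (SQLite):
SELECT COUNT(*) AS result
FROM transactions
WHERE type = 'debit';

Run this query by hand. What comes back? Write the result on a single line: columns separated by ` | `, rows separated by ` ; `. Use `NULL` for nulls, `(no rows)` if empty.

Rows where type='debit' → amount values: [94, -183, 133].
COUNT(*) counts rows → 3.

3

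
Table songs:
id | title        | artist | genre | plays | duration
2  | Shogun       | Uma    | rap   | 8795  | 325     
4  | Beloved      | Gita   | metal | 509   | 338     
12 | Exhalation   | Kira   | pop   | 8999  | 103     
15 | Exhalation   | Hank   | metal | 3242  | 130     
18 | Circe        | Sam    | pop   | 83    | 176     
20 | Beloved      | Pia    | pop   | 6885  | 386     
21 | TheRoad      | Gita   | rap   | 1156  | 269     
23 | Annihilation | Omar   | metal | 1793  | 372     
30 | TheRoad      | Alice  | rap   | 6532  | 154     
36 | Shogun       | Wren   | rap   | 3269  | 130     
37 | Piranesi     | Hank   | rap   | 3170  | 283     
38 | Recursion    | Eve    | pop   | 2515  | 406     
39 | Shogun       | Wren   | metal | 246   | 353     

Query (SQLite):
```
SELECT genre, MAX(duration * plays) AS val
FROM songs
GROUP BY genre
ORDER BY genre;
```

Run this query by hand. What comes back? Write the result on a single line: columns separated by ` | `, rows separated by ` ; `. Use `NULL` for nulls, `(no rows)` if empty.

metal | 666996 ; pop | 2657610 ; rap | 2858375

For each row compute duration * plays.
Group by genre; take MAX of the expression per group.
  metal: ids {4, 15, 23, 39} → MAX(duration * plays)=666996
  pop: ids {12, 18, 20, 38} → MAX(duration * plays)=2657610
  rap: ids {2, 21, 30, 36, 37} → MAX(duration * plays)=2858375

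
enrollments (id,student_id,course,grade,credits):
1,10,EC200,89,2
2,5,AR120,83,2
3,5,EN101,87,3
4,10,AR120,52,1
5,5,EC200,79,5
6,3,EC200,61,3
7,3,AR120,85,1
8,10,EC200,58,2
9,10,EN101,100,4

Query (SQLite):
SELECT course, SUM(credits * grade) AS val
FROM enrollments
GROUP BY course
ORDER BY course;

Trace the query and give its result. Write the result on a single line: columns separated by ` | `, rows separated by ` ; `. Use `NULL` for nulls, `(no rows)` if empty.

AR120 | 303 ; EC200 | 872 ; EN101 | 661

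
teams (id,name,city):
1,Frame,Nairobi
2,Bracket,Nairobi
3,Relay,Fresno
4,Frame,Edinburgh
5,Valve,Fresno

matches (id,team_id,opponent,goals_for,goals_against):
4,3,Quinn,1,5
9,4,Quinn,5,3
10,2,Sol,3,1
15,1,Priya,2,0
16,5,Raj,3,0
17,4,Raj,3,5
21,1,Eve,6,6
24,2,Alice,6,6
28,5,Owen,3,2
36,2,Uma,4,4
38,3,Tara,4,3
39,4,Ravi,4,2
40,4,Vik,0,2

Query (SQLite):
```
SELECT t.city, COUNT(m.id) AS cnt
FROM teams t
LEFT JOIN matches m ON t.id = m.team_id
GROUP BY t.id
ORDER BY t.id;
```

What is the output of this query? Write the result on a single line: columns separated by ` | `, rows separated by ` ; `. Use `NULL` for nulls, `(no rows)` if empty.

Nairobi | 2 ; Nairobi | 3 ; Fresno | 2 ; Edinburgh | 4 ; Fresno | 2

LEFT JOIN keeps every teams row; unmatched ones get NULL for matches columns.
Group by teams.id and compute COUNT(m.id). COUNT(col) of an all-NULL group is 0.
  1: ids {15, 21} → COUNT(m.id)=2
  2: ids {10, 24, 36} → COUNT(m.id)=3
  3: ids {4, 38} → COUNT(m.id)=2
  4: ids {9, 17, 39, 40} → COUNT(m.id)=4
  5: ids {16, 28} → COUNT(m.id)=2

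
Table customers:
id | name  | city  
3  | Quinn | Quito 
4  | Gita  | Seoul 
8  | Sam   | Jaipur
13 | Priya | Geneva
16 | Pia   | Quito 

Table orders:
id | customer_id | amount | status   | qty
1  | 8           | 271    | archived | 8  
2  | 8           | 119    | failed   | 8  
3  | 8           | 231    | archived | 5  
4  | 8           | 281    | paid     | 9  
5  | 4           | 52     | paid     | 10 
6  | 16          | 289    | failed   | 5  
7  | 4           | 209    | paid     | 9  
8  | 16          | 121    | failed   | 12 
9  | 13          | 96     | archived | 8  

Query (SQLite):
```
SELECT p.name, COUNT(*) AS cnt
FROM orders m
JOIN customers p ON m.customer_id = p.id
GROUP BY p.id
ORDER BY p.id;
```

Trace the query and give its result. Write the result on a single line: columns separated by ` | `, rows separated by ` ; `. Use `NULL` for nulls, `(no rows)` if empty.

Join each orders row to its customers via customer_id.
Group joined rows by customers.id; compute COUNT(*) per group.
  4: ids {5, 7} → COUNT(*)=2
  8: ids {1, 2, 3, 4} → COUNT(*)=4
  13: ids {9} → COUNT(*)=1
  16: ids {6, 8} → COUNT(*)=2

Gita | 2 ; Sam | 4 ; Priya | 1 ; Pia | 2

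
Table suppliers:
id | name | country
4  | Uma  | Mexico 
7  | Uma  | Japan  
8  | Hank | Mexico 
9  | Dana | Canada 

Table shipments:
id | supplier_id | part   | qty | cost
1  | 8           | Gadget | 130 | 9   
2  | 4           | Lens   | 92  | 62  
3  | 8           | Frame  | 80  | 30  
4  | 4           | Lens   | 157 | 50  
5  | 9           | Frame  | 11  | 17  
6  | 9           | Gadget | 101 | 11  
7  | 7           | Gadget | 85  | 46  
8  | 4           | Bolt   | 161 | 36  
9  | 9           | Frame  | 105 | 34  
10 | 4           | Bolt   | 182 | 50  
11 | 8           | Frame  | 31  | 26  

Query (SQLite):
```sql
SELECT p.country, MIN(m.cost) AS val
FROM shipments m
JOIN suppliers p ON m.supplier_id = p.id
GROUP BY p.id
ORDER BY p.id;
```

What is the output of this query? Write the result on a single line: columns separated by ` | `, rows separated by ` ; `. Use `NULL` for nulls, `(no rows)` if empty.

Join each shipments row to its suppliers via supplier_id.
Group joined rows by suppliers.id; compute MIN(m.cost) per group.
  4: ids {2, 4, 8, 10} → MIN(m.cost)=36
  7: ids {7} → MIN(m.cost)=46
  8: ids {1, 3, 11} → MIN(m.cost)=9
  9: ids {5, 6, 9} → MIN(m.cost)=11

Mexico | 36 ; Japan | 46 ; Mexico | 9 ; Canada | 11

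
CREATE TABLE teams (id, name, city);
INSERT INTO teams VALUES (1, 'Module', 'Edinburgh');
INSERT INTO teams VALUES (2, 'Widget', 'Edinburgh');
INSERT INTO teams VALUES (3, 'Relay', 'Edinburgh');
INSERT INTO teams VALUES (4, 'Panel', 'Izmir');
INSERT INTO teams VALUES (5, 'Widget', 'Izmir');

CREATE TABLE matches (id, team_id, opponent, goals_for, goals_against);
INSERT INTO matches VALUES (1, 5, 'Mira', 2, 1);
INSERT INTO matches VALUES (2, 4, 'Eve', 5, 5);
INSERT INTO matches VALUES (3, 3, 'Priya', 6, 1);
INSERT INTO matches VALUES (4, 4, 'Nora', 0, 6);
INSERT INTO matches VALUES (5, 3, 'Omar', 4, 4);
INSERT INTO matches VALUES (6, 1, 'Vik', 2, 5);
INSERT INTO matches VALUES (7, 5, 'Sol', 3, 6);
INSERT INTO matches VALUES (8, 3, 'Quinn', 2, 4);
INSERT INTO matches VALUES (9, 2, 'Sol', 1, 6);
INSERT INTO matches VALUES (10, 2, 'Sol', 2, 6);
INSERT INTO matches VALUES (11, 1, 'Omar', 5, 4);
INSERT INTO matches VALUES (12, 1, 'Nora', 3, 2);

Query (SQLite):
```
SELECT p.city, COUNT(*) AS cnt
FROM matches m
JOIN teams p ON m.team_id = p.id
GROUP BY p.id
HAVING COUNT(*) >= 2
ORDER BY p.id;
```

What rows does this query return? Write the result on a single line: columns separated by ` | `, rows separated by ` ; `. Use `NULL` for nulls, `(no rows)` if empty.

Edinburgh | 3 ; Edinburgh | 2 ; Edinburgh | 3 ; Izmir | 2 ; Izmir | 2

Join each matches row to its teams via team_id.
Group joined rows by teams.id; compute COUNT(*) per group.
HAVING: keep groups with count ≥ 2.
  1: ids {6, 11, 12} → COUNT(*)=3
  2: ids {9, 10} → COUNT(*)=2
  3: ids {3, 5, 8} → COUNT(*)=3
  4: ids {2, 4} → COUNT(*)=2
  5: ids {1, 7} → COUNT(*)=2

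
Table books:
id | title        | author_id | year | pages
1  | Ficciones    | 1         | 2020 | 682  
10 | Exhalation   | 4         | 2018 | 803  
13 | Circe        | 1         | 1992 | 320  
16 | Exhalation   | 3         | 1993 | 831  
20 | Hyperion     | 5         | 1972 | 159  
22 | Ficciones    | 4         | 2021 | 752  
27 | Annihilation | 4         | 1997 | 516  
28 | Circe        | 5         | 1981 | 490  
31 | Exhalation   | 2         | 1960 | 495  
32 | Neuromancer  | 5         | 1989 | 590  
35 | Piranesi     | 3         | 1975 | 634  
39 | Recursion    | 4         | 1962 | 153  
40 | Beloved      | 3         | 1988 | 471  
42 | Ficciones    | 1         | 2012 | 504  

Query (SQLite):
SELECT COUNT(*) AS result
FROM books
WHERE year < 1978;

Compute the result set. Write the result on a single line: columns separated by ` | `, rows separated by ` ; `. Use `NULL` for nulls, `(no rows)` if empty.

4

Rows where year < 1978 → year values: [1972, 1960, 1975, 1962].
COUNT(*) counts rows → 4.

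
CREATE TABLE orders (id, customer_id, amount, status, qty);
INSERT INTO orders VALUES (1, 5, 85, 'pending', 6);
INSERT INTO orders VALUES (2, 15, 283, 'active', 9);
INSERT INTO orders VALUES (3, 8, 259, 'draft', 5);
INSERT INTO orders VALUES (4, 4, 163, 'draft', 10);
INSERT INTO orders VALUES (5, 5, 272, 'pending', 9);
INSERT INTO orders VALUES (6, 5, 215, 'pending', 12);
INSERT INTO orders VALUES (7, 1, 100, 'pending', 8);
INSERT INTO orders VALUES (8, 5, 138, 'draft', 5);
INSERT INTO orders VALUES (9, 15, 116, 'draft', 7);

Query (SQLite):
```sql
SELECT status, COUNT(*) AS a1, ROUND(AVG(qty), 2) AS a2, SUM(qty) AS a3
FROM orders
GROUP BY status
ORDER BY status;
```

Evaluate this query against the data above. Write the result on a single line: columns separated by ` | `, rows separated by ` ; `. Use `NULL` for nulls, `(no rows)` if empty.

Group orders by status.
Per group compute: COUNT(*), ROUND(AVG(qty), 2), SUM(qty).
  active: ids {2} → COUNT(*)=1, ROUND(AVG(qty), 2)=9, SUM(qty)=9
  draft: ids {3, 4, 8, 9} → COUNT(*)=4, ROUND(AVG(qty), 2)=6.75, SUM(qty)=27
  pending: ids {1, 5, 6, 7} → COUNT(*)=4, ROUND(AVG(qty), 2)=8.75, SUM(qty)=35

active | 1 | 9 | 9 ; draft | 4 | 6.75 | 27 ; pending | 4 | 8.75 | 35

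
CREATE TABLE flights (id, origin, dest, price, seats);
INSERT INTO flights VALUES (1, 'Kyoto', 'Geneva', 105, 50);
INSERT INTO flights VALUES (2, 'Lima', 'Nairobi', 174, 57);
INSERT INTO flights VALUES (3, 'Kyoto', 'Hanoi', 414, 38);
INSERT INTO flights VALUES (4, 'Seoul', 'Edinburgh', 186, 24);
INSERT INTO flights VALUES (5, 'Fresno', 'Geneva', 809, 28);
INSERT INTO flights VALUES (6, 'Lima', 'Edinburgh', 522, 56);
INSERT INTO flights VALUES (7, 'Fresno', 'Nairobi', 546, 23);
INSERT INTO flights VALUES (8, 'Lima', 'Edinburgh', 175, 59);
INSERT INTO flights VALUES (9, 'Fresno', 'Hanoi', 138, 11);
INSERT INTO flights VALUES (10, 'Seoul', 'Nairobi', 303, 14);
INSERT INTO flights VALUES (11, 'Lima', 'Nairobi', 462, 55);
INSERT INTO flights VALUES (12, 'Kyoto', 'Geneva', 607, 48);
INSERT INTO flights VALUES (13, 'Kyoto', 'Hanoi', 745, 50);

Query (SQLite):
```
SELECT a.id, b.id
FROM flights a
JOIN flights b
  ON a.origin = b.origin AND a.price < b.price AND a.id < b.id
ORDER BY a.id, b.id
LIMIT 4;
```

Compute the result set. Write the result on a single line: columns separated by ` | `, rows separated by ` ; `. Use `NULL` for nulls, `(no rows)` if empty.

Pairs (a,b) with same origin, a.price < b.price, a.id < b.id.
origin groups: Fresno:{5,7,9} Kyoto:{1,3,12,13} Lima:{2,6,8,11} Seoul:{4,10}
Ordered by (a.id, b.id); first 4.

1 | 3 ; 1 | 12 ; 1 | 13 ; 2 | 6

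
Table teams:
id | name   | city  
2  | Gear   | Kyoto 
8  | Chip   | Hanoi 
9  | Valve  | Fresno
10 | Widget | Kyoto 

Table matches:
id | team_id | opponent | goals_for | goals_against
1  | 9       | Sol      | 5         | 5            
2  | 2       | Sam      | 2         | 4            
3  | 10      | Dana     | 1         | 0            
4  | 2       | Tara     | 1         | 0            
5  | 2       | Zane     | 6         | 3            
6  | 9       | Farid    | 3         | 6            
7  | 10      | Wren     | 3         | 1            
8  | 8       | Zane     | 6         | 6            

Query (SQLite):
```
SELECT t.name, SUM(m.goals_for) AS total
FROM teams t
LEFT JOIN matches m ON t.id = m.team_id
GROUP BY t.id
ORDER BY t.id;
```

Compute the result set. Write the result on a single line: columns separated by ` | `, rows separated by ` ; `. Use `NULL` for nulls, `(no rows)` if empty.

LEFT JOIN keeps every teams row; unmatched ones get NULL for matches columns.
Group by teams.id and compute SUM(m.goals_for). SUM over an all-NULL group is NULL.
  2: ids {2, 4, 5} → SUM(m.goals_for)=9
  8: ids {8} → SUM(m.goals_for)=6
  9: ids {1, 6} → SUM(m.goals_for)=8
  10: ids {3, 7} → SUM(m.goals_for)=4

Gear | 9 ; Chip | 6 ; Valve | 8 ; Widget | 4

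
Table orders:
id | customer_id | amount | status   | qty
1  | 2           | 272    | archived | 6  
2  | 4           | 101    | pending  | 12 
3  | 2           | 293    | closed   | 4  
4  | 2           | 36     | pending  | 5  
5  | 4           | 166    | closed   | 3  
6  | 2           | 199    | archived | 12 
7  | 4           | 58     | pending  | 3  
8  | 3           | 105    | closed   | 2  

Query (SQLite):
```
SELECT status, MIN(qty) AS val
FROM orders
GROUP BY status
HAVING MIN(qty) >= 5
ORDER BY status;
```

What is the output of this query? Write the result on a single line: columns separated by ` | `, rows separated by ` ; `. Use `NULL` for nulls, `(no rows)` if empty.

archived | 6

Partition orders by status; compute MIN(qty) within each group.
HAVING: keep groups where MIN(qty) >= 5.
  archived: ids {1, 6} → MIN(qty)=6
  closed: ids {3, 5, 8} → MIN(qty)=2
  pending: ids {2, 4, 7} → MIN(qty)=3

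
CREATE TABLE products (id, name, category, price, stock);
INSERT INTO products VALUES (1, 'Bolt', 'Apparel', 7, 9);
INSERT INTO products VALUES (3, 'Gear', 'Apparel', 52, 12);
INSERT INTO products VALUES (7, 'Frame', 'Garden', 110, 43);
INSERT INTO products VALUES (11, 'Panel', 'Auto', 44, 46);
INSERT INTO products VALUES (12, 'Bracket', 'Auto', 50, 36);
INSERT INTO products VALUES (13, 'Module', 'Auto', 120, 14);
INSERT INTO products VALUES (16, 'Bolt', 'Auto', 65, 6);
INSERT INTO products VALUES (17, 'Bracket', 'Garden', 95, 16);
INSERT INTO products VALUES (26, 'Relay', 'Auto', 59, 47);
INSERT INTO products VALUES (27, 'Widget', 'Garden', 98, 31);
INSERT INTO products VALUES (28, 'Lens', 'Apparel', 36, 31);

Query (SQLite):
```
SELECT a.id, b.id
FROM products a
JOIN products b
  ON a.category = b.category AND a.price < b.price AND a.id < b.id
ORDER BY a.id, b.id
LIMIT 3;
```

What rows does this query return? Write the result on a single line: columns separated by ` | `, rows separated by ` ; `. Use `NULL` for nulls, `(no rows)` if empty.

Pairs (a,b) with same category, a.price < b.price, a.id < b.id.
category groups: Apparel:{1,3,28} Auto:{11,12,13,16,26} Garden:{7,17,27}
Ordered by (a.id, b.id); first 3.

1 | 3 ; 1 | 28 ; 11 | 12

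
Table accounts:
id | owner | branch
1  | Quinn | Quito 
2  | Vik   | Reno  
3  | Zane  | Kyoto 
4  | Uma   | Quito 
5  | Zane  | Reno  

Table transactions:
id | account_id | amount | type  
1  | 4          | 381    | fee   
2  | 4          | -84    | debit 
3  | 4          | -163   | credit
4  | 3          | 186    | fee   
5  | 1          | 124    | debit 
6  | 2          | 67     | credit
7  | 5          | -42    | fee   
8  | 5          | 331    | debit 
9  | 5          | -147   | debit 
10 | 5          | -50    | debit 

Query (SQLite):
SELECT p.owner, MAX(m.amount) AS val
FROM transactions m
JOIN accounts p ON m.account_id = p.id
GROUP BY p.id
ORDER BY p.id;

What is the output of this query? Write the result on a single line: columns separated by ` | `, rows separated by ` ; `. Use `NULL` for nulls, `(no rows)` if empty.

Quinn | 124 ; Vik | 67 ; Zane | 186 ; Uma | 381 ; Zane | 331

Join each transactions row to its accounts via account_id.
Group joined rows by accounts.id; compute MAX(m.amount) per group.
  1: ids {5} → MAX(m.amount)=124
  2: ids {6} → MAX(m.amount)=67
  3: ids {4} → MAX(m.amount)=186
  4: ids {1, 2, 3} → MAX(m.amount)=381
  5: ids {7, 8, 9, 10} → MAX(m.amount)=331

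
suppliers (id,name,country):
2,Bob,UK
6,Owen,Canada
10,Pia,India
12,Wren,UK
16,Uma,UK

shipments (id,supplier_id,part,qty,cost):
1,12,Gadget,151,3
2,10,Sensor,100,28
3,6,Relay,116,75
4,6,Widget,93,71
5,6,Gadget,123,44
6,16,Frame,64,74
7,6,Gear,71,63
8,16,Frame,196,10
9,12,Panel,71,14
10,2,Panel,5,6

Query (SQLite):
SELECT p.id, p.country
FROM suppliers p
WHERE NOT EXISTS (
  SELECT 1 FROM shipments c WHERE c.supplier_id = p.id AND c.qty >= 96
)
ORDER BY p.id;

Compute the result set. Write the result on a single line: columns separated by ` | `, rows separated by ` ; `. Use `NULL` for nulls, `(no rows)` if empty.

For each suppliers row, check whether any shipments with matching supplier_id has qty >= 96.
Keep rows where that is false.

2 | UK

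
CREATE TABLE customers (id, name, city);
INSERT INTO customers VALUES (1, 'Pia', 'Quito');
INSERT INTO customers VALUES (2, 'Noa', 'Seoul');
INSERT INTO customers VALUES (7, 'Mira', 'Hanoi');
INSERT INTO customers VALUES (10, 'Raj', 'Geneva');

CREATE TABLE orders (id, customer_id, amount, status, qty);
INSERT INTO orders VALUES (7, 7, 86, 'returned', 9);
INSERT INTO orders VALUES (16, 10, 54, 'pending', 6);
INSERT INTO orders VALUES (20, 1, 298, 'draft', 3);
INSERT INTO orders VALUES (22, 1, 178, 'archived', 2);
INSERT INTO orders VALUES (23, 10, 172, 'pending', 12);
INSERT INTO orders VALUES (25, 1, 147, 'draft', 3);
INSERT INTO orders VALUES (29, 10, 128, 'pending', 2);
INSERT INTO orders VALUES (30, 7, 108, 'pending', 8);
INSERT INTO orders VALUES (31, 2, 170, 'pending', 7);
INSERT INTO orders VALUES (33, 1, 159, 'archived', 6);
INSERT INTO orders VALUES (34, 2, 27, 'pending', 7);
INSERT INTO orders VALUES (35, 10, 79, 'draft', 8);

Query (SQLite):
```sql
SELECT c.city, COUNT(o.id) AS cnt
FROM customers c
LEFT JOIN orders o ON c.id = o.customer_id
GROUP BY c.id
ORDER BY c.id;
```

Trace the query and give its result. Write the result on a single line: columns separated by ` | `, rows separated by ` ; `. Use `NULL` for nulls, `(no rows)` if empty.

Quito | 4 ; Seoul | 2 ; Hanoi | 2 ; Geneva | 4

LEFT JOIN keeps every customers row; unmatched ones get NULL for orders columns.
Group by customers.id and compute COUNT(o.id). COUNT(col) of an all-NULL group is 0.
  1: ids {20, 22, 25, 33} → COUNT(o.id)=4
  2: ids {31, 34} → COUNT(o.id)=2
  7: ids {7, 30} → COUNT(o.id)=2
  10: ids {16, 23, 29, 35} → COUNT(o.id)=4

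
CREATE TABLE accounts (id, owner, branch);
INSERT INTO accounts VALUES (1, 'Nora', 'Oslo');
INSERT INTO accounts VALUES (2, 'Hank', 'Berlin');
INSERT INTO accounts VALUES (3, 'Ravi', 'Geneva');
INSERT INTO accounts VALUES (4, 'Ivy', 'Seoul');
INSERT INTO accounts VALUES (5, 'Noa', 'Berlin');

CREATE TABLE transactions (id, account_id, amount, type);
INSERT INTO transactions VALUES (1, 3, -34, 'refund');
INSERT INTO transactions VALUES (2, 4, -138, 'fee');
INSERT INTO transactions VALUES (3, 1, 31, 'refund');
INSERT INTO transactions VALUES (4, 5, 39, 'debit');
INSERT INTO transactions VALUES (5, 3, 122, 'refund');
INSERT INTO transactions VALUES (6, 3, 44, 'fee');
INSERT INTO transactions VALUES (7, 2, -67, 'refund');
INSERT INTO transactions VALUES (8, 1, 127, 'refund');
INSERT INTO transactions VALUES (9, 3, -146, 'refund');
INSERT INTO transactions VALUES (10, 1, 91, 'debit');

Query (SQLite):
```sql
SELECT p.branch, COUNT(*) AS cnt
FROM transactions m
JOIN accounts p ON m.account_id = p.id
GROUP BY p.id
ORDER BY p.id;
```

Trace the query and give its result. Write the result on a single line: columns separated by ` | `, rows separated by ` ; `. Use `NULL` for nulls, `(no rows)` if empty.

Join each transactions row to its accounts via account_id.
Group joined rows by accounts.id; compute COUNT(*) per group.
  1: ids {3, 8, 10} → COUNT(*)=3
  2: ids {7} → COUNT(*)=1
  3: ids {1, 5, 6, 9} → COUNT(*)=4
  4: ids {2} → COUNT(*)=1
  5: ids {4} → COUNT(*)=1

Oslo | 3 ; Berlin | 1 ; Geneva | 4 ; Seoul | 1 ; Berlin | 1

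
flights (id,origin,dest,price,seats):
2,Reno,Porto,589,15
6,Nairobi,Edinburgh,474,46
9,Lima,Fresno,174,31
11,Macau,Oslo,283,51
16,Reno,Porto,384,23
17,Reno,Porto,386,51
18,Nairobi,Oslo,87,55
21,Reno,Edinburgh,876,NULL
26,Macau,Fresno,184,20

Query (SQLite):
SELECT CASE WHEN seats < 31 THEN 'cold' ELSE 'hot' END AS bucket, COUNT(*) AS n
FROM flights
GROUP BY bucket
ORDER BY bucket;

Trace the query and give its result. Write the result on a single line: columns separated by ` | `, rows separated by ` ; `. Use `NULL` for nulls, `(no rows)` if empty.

cold | 3 ; hot | 6

Bucket rows by seats < 31 → 'cold' else 'hot'; count each bucket.
NULL < 31 is unknown, so NULL seats falls into ELSE → 'hot'.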